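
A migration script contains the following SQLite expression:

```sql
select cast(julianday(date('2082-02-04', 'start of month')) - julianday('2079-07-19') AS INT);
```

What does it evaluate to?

928

`start of month` rewinds 2082-02-04 to 2082-02-01.
12 days remain in July 2079 after the 19th (31 − 19).
Full months from August 2079 through January 2082 contribute their day counts.
Then 1 day into February 2082.
Total: 12 + 31 + 30 + 31 + 30 + 31 + 31 + 29 + 31 + 30 + 31 + 30 + 31 + 31 + 30 + 31 + 30 + 31 + 31 + 28 + 31 + 30 + 31 + 30 + 31 + 31 + 30 + 31 + 30 + 31 + 31 + 1 = 928.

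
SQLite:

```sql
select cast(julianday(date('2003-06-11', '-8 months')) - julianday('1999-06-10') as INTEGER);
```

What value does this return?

Adding -8 months to 2003-06-11 gives 2002-10-11.
20 days remain in June 1999 after the 10th (30 − 10).
Full months from July 1999 through September 2002 contribute their day counts.
Then 11 days into October 2002.
Total: 20 + 31 + 31 + 30 + 31 + 30 + 31 + 31 + 29 + 31 + 30 + 31 + 30 + 31 + 31 + 30 + 31 + 30 + 31 + 31 + 28 + 31 + 30 + 31 + 30 + 31 + 31 + 30 + 31 + 30 + 31 + 31 + 28 + 31 + 30 + 31 + 30 + 31 + 31 + 30 + 11 = 1219.

1219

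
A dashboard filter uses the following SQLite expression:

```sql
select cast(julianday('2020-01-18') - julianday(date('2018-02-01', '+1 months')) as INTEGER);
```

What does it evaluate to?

688

Adding +1 month to 2018-02-01 gives 2018-03-01.
30 days remain in March 2018 after the 1st (31 − 1).
Full months from April 2018 through December 2019 contribute their day counts.
Then 18 days into January 2020.
Total: 30 + 30 + 31 + 30 + 31 + 31 + 30 + 31 + 30 + 31 + 31 + 28 + 31 + 30 + 31 + 30 + 31 + 31 + 30 + 31 + 30 + 31 + 18 = 688.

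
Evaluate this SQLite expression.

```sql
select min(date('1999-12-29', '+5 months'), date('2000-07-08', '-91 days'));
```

2000-04-08

date('1999-12-29', '+5 months') → 2000-05-29.
date('2000-07-08', '-91 days') → 2000-04-08.
Earlier of the two is 2000-04-08.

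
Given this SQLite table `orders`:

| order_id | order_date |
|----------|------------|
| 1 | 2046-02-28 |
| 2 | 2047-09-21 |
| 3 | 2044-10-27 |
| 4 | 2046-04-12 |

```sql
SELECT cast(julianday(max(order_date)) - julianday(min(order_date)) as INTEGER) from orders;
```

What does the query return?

1059

MIN = 2044-10-27, MAX = 2047-09-21.
4 days remain in October 2044 after the 27th (31 − 27).
Full months from November 2044 through August 2047 contribute their day counts.
Then 21 days into September 2047.
Total: 4 + 30 + 31 + 31 + 28 + 31 + 30 + 31 + 30 + 31 + 31 + 30 + 31 + 30 + 31 + 31 + 28 + 31 + 30 + 31 + 30 + 31 + 31 + 30 + 31 + 30 + 31 + 31 + 28 + 31 + 30 + 31 + 30 + 31 + 31 + 21 = 1059.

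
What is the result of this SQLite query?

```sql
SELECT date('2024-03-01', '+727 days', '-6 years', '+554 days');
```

Applying '+727 days' to 2024-03-01: counting 727 days forward gives 2026-02-26.
Adding -6 years to 2026-02-26 gives 2020-02-26.
Applying '+554 days' to 2020-02-26: counting 554 days forward gives 2021-09-02.

2021-09-02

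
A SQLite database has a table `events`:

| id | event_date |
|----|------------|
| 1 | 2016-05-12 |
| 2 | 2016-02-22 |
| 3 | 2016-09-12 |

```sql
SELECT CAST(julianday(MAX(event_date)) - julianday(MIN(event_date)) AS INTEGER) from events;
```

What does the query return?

203

MIN = 2016-02-22, MAX = 2016-09-12.
7 days remain in February 2016 after the 22nd (29 − 22).
Full months from March 2016 through August 2016 contribute their day counts.
Then 12 days into September 2016.
Total: 7 + 31 + 30 + 31 + 30 + 31 + 31 + 12 = 203.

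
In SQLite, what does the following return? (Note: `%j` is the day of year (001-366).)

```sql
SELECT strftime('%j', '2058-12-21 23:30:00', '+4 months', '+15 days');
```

First apply '+4 months', '+15 days': 2058-12-21 23:30:00 → 2059-05-06 23:30:00.
Day-of-year for 2059-05-06: days since 2059-01-01 inclusive = 126, zero-padded to 126.

126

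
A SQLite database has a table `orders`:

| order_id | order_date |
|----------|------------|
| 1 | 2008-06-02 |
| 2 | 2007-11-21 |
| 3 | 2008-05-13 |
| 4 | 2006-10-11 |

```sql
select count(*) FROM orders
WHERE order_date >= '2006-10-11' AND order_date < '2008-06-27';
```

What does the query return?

4

Rows in [2006-10-11, 2008-06-27): 2008-06-02, 2007-11-21, 2008-05-13, 2006-10-11 → 4 rows.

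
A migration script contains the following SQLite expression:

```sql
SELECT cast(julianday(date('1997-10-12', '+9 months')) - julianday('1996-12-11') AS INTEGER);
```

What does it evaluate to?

Adding +9 months to 1997-10-12 gives 1998-07-12.
20 days remain in December 1996 after the 11th (31 − 11).
Full months from January 1997 through June 1998 contribute their day counts.
Then 12 days into July 1998.
Total: 20 + 31 + 28 + 31 + 30 + 31 + 30 + 31 + 31 + 30 + 31 + 30 + 31 + 31 + 28 + 31 + 30 + 31 + 30 + 12 = 578.

578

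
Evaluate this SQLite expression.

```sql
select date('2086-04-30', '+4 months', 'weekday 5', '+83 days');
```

Adding +4 months to 2086-04-30 gives 2086-08-30.
`weekday 5` advances to the next Friday; 2086-08-30 is already a Friday, so it stays at 2086-08-30.
Applying '+83 days' to 2086-08-30: counting 83 days forward gives 2086-11-21.

2086-11-21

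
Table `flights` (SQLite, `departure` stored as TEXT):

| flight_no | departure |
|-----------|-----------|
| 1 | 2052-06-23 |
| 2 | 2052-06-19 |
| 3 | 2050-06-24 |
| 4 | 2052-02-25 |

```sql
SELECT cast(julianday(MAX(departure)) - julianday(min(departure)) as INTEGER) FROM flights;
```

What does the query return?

730

MIN = 2050-06-24, MAX = 2052-06-23.
6 days remain in June 2050 after the 24th (30 − 24).
Full months from July 2050 through May 2052 contribute their day counts.
Then 23 days into June 2052.
Total: 6 + 31 + 31 + 30 + 31 + 30 + 31 + 31 + 28 + 31 + 30 + 31 + 30 + 31 + 31 + 30 + 31 + 30 + 31 + 31 + 29 + 31 + 30 + 31 + 23 = 730.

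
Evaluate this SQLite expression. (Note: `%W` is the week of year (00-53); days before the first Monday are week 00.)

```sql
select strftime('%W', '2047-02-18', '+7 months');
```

37

First apply '+7 months': 2047-02-18 → 2047-09-18.
2047-09-18 is a Wednesday. SQLite's %W counts Mondays since the year started; the result is 37.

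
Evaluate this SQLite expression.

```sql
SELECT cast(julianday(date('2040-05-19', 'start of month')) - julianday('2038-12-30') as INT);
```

`start of month` rewinds 2040-05-19 to 2040-05-01.
1 day remains in December 2038 after the 30th (31 − 30).
Full months from January 2039 through April 2040 contribute their day counts.
Then 1 day into May 2040.
Total: 1 + 31 + 28 + 31 + 30 + 31 + 30 + 31 + 31 + 30 + 31 + 30 + 31 + 31 + 29 + 31 + 30 + 1 = 488.

488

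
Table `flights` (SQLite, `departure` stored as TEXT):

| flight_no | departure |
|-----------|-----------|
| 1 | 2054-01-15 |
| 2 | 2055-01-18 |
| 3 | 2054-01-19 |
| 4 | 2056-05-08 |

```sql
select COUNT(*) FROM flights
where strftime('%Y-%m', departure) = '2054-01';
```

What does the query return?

2

Rows with year-month 2054-01: 2054-01-15, 2054-01-19 → 2.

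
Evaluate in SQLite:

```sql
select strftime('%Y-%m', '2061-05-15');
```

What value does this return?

`%Y-%m` extracts the year-month: 2061-05.

2061-05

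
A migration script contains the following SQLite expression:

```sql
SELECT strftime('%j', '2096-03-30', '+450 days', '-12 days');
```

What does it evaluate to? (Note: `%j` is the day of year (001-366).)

162

First apply '+450 days', '-12 days': 2096-03-30 → 2097-06-11.
Day-of-year for 2097-06-11: days since 2097-01-01 inclusive = 162, zero-padded to 162.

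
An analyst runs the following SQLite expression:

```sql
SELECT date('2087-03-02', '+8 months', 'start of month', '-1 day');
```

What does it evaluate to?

2087-10-31

Adding +8 months to 2087-03-02 gives 2087-11-02.
`start of month` rewinds 2087-11-02 to 2087-11-01.
Going back 1 day from 2087-11-01 reaches 2087-10-31 (last day of October, 31 days).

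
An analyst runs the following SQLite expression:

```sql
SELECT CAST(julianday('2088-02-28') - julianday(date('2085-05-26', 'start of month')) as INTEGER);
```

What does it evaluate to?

`start of month` rewinds 2085-05-26 to 2085-05-01.
30 days remain in May 2085 after the 1st (31 − 1).
Full months from June 2085 through January 2088 contribute their day counts.
Then 28 days into February 2088.
Total: 30 + 30 + 31 + 31 + 30 + 31 + 30 + 31 + 31 + 28 + 31 + 30 + 31 + 30 + 31 + 31 + 30 + 31 + 30 + 31 + 31 + 28 + 31 + 30 + 31 + 30 + 31 + 31 + 30 + 31 + 30 + 31 + 31 + 28 = 1033.

1033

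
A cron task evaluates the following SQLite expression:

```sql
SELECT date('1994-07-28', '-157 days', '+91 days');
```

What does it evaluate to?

Applying '-157 days' to 1994-07-28: counting 157 days back gives 1994-02-21.
Applying '+91 days' to 1994-02-21: counting 91 days forward gives 1994-05-23.

1994-05-23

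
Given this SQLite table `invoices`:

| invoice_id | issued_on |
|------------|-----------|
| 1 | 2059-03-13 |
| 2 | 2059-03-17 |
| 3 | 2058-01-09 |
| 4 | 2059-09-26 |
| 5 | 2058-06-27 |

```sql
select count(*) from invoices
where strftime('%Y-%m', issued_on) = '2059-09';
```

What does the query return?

Rows with year-month 2059-09: 2059-09-26 → 1.

1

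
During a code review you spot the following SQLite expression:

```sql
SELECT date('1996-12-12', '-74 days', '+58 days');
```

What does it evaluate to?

1996-11-26

Applying '-74 days' to 1996-12-12: counting 74 days back gives 1996-09-29.
Applying '+58 days' to 1996-09-29: counting 58 days forward gives 1996-11-26.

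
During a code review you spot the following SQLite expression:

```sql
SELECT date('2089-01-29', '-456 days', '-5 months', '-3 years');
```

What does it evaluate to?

2084-05-31

Applying '-456 days' to 2089-01-29: counting 456 days back gives 2087-10-31.
Adding -5 months to 2087-10-31 gives 2087-05-31.
Adding -3 years to 2087-05-31 gives 2084-05-31.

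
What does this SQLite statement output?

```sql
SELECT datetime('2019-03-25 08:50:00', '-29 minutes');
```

2019-03-25 08:21:00

-29 minutes from 2019-03-25 08:50:00 is 2019-03-25 08:21:00.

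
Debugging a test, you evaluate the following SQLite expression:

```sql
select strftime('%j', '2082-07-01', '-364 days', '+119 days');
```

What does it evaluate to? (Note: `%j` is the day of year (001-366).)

First apply '-364 days', '+119 days': 2082-07-01 → 2081-10-29.
Day-of-year for 2081-10-29: days since 2081-01-01 inclusive = 302, zero-padded to 302.

302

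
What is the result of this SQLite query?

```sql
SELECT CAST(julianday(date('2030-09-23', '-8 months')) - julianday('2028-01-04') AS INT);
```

Adding -8 months to 2030-09-23 gives 2030-01-23.
27 days remain in January 2028 after the 4th (31 − 4).
Full months from February 2028 through December 2029 contribute their day counts.
Then 23 days into January 2030.
Total: 27 + 29 + 31 + 30 + 31 + 30 + 31 + 31 + 30 + 31 + 30 + 31 + 31 + 28 + 31 + 30 + 31 + 30 + 31 + 31 + 30 + 31 + 30 + 31 + 23 = 750.

750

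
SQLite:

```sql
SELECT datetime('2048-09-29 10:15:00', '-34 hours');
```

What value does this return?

-34 hours from 2048-09-29 10:15:00 is 2048-09-28 00:15:00 (crosses midnight).

2048-09-28 00:15:00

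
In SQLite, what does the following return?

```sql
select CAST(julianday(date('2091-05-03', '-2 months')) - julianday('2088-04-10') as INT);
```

Adding -2 months to 2091-05-03 gives 2091-03-03.
20 days remain in April 2088 after the 10th (30 − 10).
Full months from May 2088 through February 2091 contribute their day counts.
Then 3 days into March 2091.
Total: 20 + 31 + 30 + 31 + 31 + 30 + 31 + 30 + 31 + 31 + 28 + 31 + 30 + 31 + 30 + 31 + 31 + 30 + 31 + 30 + 31 + 31 + 28 + 31 + 30 + 31 + 30 + 31 + 31 + 30 + 31 + 30 + 31 + 31 + 28 + 3 = 1057.

1057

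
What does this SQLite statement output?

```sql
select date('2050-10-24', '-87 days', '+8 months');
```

2051-03-29

Applying '-87 days' to 2050-10-24: counting 87 days back gives 2050-07-29.
Adding +8 months to 2050-07-29 gives 2051-03-29.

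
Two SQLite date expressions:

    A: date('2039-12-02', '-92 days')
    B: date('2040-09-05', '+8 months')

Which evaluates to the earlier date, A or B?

A = 2039-09-01.
B = 2041-05-05.
A is earlier.

A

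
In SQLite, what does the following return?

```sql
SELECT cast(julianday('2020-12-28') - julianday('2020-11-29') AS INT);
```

29

1 day remains in November 2020 after the 29th (30 − 29).
Then 28 days into December 2020.
Total: 1 + 28 = 29.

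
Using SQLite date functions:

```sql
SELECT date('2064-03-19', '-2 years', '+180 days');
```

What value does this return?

Adding -2 years to 2064-03-19 gives 2062-03-19.
Applying '+180 days' to 2062-03-19: counting 180 days forward gives 2062-09-15.

2062-09-15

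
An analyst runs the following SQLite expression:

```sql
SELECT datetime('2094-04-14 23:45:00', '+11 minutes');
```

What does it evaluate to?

2094-04-14 23:56:00

+11 minutes from 2094-04-14 23:45:00 is 2094-04-14 23:56:00.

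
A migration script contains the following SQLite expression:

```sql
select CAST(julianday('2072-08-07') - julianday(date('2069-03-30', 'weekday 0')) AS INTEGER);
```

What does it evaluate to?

`weekday 0` advances to the next Sunday; 2069-03-30 is a Saturday, so it moves forward to 2069-03-31.
0 days remain in March 2069 after the 31st (31 − 31).
Full months from April 2069 through July 2072 contribute their day counts.
Then 7 days into August 2072.
Total: 0 + 30 + 31 + 30 + 31 + 31 + 30 + 31 + 30 + 31 + 31 + 28 + 31 + 30 + 31 + 30 + 31 + 31 + 30 + 31 + 30 + 31 + 31 + 28 + 31 + 30 + 31 + 30 + 31 + 31 + 30 + 31 + 30 + 31 + 31 + 29 + 31 + 30 + 31 + 30 + 31 + 7 = 1225.

1225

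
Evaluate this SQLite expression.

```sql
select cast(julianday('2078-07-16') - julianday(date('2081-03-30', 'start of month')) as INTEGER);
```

-959

`start of month` rewinds 2081-03-30 to 2081-03-01.
15 days remain in July 2078 after the 16th (31 − 16).
Full months from August 2078 through February 2081 contribute their day counts.
Then 1 day into March 2081.
Total: 15 + 31 + 30 + 31 + 30 + 31 + 31 + 28 + 31 + 30 + 31 + 30 + 31 + 31 + 30 + 31 + 30 + 31 + 31 + 29 + 31 + 30 + 31 + 30 + 31 + 31 + 30 + 31 + 30 + 31 + 31 + 28 + 1 = 959.
The subtraction is earlier − later, so the result is −959 → -959.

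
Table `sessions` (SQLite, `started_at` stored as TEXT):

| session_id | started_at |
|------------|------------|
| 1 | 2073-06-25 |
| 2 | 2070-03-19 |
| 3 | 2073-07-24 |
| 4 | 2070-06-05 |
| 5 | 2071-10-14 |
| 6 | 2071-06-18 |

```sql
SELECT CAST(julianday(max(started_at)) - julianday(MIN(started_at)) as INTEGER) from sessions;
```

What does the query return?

MIN = 2070-03-19, MAX = 2073-07-24.
12 days remain in March 2070 after the 19th (31 − 19).
Full months from April 2070 through June 2073 contribute their day counts.
Then 24 days into July 2073.
Total: 12 + 30 + 31 + 30 + 31 + 31 + 30 + 31 + 30 + 31 + 31 + 28 + 31 + 30 + 31 + 30 + 31 + 31 + 30 + 31 + 30 + 31 + 31 + 29 + 31 + 30 + 31 + 30 + 31 + 31 + 30 + 31 + 30 + 31 + 31 + 28 + 31 + 30 + 31 + 30 + 24 = 1223.

1223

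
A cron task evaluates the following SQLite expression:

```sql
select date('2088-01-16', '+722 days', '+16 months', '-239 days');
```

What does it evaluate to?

Applying '+722 days' to 2088-01-16: counting 722 days forward gives 2090-01-07.
Adding +16 months to 2090-01-07 gives 2091-05-07.
Applying '-239 days' to 2091-05-07: counting 239 days back gives 2090-09-10.

2090-09-10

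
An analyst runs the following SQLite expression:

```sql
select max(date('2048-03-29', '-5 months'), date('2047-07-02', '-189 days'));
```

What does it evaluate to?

2047-10-29

date('2048-03-29', '-5 months') → 2047-10-29.
date('2047-07-02', '-189 days') → 2046-12-25.
Later of the two is 2047-10-29.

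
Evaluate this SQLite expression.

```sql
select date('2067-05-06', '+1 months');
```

2067-06-06

Adding +1 month to 2067-05-06 gives 2067-06-06.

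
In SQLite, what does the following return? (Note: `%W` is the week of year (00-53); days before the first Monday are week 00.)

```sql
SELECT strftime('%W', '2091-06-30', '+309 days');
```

17

First apply '+309 days': 2091-06-30 → 2092-05-04.
2092-05-04 is a Sunday. SQLite's %W counts Mondays since the year started; the result is 17.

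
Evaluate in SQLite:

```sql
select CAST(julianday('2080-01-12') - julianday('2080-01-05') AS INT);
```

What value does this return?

7

Both dates are in January 2080: 12 − 5 = 7.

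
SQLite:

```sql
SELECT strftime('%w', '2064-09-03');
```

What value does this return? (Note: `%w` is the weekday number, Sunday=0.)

2064-09-03 is a Wednesday; with Sunday=0 that is 3.

3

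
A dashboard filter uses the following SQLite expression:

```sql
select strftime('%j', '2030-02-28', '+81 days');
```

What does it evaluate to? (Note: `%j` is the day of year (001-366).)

140

First apply '+81 days': 2030-02-28 → 2030-05-20.
Day-of-year for 2030-05-20: days since 2030-01-01 inclusive = 140, zero-padded to 140.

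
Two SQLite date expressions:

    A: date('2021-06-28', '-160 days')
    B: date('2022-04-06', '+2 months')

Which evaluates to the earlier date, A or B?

A

A = 2021-01-19.
B = 2022-06-06.
A is earlier.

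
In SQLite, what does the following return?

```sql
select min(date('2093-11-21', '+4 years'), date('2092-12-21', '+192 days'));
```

2093-07-01

date('2093-11-21', '+4 years') → 2097-11-21.
date('2092-12-21', '+192 days') → 2093-07-01.
Earlier of the two is 2093-07-01.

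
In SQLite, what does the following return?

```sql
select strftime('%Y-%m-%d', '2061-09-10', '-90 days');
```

First apply '-90 days': 2061-09-10 → 2061-06-12.
`%Y-%m-%d` extracts the ISO date: 2061-06-12.

2061-06-12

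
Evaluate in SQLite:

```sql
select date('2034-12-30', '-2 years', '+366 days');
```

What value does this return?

Adding -2 years to 2034-12-30 gives 2032-12-30.
Applying '+366 days' to 2032-12-30: counting 366 days forward gives 2033-12-31.

2033-12-31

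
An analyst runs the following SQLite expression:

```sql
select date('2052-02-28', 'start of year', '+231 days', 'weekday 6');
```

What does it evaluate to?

`start of year` rewinds 2052-02-28 to 2052-01-01.
Applying '+231 days' to 2052-01-01: counting 231 days forward gives 2052-08-19.
`weekday 6` advances to the next Saturday; 2052-08-19 is a Monday, so it moves forward to 2052-08-24.

2052-08-24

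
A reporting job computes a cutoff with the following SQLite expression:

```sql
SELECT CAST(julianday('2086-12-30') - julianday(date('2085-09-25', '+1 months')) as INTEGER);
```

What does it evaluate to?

431

Adding +1 month to 2085-09-25 gives 2085-10-25.
6 days remain in October 2085 after the 25th (31 − 25).
Full months from November 2085 through November 2086 contribute their day counts.
Then 30 days into December 2086.
Total: 6 + 30 + 31 + 31 + 28 + 31 + 30 + 31 + 30 + 31 + 31 + 30 + 31 + 30 + 30 = 431.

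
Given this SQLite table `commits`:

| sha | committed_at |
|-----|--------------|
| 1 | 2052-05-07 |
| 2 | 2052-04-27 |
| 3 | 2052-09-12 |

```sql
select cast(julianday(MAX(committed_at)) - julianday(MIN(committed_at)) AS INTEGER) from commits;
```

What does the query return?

MIN = 2052-04-27, MAX = 2052-09-12.
3 days remain in April 2052 after the 27th (30 − 27).
May 2052: 31 days.
June 2052: 30 days.
July 2052: 31 days.
August 2052: 31 days.
Then 12 days into September 2052.
Total: 3 + 31 + 30 + 31 + 31 + 12 = 138.

138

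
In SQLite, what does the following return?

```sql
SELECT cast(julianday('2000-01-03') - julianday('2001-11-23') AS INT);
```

28 days remain in January 2000 after the 3rd (31 − 3).
Full months from February 2000 through October 2001 contribute their day counts.
Then 23 days into November 2001.
Total: 28 + 29 + 31 + 30 + 31 + 30 + 31 + 31 + 30 + 31 + 30 + 31 + 31 + 28 + 31 + 30 + 31 + 30 + 31 + 31 + 30 + 31 + 23 = 690.
The subtraction is earlier − later, so the result is −690 → -690.

-690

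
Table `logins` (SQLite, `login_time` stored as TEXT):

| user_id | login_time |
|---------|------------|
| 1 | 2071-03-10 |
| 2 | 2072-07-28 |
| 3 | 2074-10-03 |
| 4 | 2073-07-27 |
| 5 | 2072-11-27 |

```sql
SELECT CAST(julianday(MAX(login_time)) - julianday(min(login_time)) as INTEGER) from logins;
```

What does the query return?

1303

MIN = 2071-03-10, MAX = 2074-10-03.
21 days remain in March 2071 after the 10th (31 − 10).
Full months from April 2071 through September 2074 contribute their day counts.
Then 3 days into October 2074.
Total: 21 + 30 + 31 + 30 + 31 + 31 + 30 + 31 + 30 + 31 + 31 + 29 + 31 + 30 + 31 + 30 + 31 + 31 + 30 + 31 + 30 + 31 + 31 + 28 + 31 + 30 + 31 + 30 + 31 + 31 + 30 + 31 + 30 + 31 + 31 + 28 + 31 + 30 + 31 + 30 + 31 + 31 + 30 + 3 = 1303.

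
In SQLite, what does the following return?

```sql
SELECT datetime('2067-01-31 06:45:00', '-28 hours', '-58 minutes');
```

-28 hours from 2067-01-31 06:45:00 is 2067-01-30 02:45:00 (crosses midnight).
-58 minutes from 2067-01-30 02:45:00 is 2067-01-30 01:47:00.

2067-01-30 01:47:00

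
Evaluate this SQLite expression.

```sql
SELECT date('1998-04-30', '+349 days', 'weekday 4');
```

1999-04-15

Applying '+349 days' to 1998-04-30: counting 349 days forward gives 1999-04-14.
`weekday 4` advances to the next Thursday; 1999-04-14 is a Wednesday, so it moves forward to 1999-04-15.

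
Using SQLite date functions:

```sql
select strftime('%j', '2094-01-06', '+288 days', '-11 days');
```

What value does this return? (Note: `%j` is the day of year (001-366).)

First apply '+288 days', '-11 days': 2094-01-06 → 2094-10-10.
Day-of-year for 2094-10-10: days since 2094-01-01 inclusive = 283, zero-padded to 283.

283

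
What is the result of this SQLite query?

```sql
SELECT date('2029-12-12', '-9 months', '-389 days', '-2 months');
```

Adding -9 months to 2029-12-12 gives 2029-03-12.
Applying '-389 days' to 2029-03-12: counting 389 days back gives 2028-02-17.
Adding -2 months to 2028-02-17 gives 2027-12-17.

2027-12-17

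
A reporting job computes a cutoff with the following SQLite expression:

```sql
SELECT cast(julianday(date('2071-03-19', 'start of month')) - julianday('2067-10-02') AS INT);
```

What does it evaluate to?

`start of month` rewinds 2071-03-19 to 2071-03-01.
29 days remain in October 2067 after the 2nd (31 − 2).
Full months from November 2067 through February 2071 contribute their day counts.
Then 1 day into March 2071.
Total: 29 + 30 + 31 + 31 + 29 + 31 + 30 + 31 + 30 + 31 + 31 + 30 + 31 + 30 + 31 + 31 + 28 + 31 + 30 + 31 + 30 + 31 + 31 + 30 + 31 + 30 + 31 + 31 + 28 + 31 + 30 + 31 + 30 + 31 + 31 + 30 + 31 + 30 + 31 + 31 + 28 + 1 = 1246.

1246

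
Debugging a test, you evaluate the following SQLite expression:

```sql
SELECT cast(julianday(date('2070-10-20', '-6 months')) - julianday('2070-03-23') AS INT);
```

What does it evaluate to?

28

Adding -6 months to 2070-10-20 gives 2070-04-20.
8 days remain in March 2070 after the 23rd (31 − 23).
Then 20 days into April 2070.
Total: 8 + 20 = 28.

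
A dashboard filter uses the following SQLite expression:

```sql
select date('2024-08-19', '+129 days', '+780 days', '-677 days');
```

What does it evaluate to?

2025-04-08

Applying '+129 days' to 2024-08-19: counting 129 days forward gives 2024-12-26.
Applying '+780 days' to 2024-12-26: counting 780 days forward gives 2027-02-14.
Applying '-677 days' to 2027-02-14: counting 677 days back gives 2025-04-08.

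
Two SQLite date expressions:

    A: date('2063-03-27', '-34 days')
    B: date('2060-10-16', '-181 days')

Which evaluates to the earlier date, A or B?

B

A = 2063-02-21.
B = 2060-04-18.
B is earlier.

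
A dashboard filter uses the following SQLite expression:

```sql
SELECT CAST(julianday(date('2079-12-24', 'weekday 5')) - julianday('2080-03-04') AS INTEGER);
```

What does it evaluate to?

`weekday 5` advances to the next Friday; 2079-12-24 is a Sunday, so it moves forward to 2079-12-29.
2 days remain in December 2079 after the 29th (31 − 29).
January 2080: 31 days.
February 2080: 29 days (leap year).
Then 4 days into March 2080.
Total: 2 + 31 + 29 + 4 = 66.
The subtraction is earlier − later, so the result is −66 → -66.

-66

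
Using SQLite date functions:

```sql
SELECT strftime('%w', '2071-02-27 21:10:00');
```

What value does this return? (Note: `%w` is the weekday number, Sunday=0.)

2071-02-27 is a Friday; with Sunday=0 that is 5.

5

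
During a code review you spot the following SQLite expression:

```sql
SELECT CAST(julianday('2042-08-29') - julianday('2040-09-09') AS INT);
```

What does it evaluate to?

21 days remain in September 2040 after the 9th (30 − 9).
Full months from October 2040 through July 2042 contribute their day counts.
Then 29 days into August 2042.
Total: 21 + 31 + 30 + 31 + 31 + 28 + 31 + 30 + 31 + 30 + 31 + 31 + 30 + 31 + 30 + 31 + 31 + 28 + 31 + 30 + 31 + 30 + 31 + 29 = 719.

719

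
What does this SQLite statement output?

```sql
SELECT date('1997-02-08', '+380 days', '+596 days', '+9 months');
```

Applying '+380 days' to 1997-02-08: counting 380 days forward gives 1998-02-23.
Applying '+596 days' to 1998-02-23: counting 596 days forward gives 1999-10-12.
Adding +9 months to 1999-10-12 gives 2000-07-12.

2000-07-12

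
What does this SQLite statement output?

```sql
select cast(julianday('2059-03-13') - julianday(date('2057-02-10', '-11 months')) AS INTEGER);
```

Adding -11 months to 2057-02-10 gives 2056-03-10.
21 days remain in March 2056 after the 10th (31 − 10).
Full months from April 2056 through February 2059 contribute their day counts.
Then 13 days into March 2059.
Total: 21 + 30 + 31 + 30 + 31 + 31 + 30 + 31 + 30 + 31 + 31 + 28 + 31 + 30 + 31 + 30 + 31 + 31 + 30 + 31 + 30 + 31 + 31 + 28 + 31 + 30 + 31 + 30 + 31 + 31 + 30 + 31 + 30 + 31 + 31 + 28 + 13 = 1098.

1098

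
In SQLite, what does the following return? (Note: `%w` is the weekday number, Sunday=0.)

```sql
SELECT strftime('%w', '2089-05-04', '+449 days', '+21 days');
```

First apply '+449 days', '+21 days': 2089-05-04 → 2090-08-17.
2090-08-17 is a Thursday; with Sunday=0 that is 4.

4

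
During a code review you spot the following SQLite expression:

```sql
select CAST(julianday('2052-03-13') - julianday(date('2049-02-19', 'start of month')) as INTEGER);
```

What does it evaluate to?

1136

`start of month` rewinds 2049-02-19 to 2049-02-01.
27 days remain in February 2049 after the 1st (28 − 1).
Full months from March 2049 through February 2052 contribute their day counts.
Then 13 days into March 2052.
Total: 27 + 31 + 30 + 31 + 30 + 31 + 31 + 30 + 31 + 30 + 31 + 31 + 28 + 31 + 30 + 31 + 30 + 31 + 31 + 30 + 31 + 30 + 31 + 31 + 28 + 31 + 30 + 31 + 30 + 31 + 31 + 30 + 31 + 30 + 31 + 31 + 29 + 13 = 1136.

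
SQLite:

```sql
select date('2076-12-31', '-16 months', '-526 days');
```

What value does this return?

2074-03-23

Adding -16 months to 2076-12-31 gives 2075-08-31.
Applying '-526 days' to 2075-08-31: counting 526 days back gives 2074-03-23.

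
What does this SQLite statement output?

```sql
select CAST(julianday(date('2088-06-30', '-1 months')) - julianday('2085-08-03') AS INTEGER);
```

Adding -1 month to 2088-06-30 gives 2088-05-30.
28 days remain in August 2085 after the 3rd (31 − 3).
Full months from September 2085 through April 2088 contribute their day counts.
Then 30 days into May 2088.
Total: 28 + 30 + 31 + 30 + 31 + 31 + 28 + 31 + 30 + 31 + 30 + 31 + 31 + 30 + 31 + 30 + 31 + 31 + 28 + 31 + 30 + 31 + 30 + 31 + 31 + 30 + 31 + 30 + 31 + 31 + 29 + 31 + 30 + 30 = 1031.

1031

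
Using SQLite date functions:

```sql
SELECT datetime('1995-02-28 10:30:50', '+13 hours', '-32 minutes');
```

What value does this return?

1995-02-28 22:58:50

+13 hours from 1995-02-28 10:30:50 is 1995-02-28 23:30:50.
-32 minutes from 1995-02-28 23:30:50 is 1995-02-28 22:58:50.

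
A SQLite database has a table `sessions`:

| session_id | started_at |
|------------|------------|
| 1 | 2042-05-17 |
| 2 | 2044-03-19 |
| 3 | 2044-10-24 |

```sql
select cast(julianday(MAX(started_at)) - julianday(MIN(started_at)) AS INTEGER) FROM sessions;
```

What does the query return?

891

MIN = 2042-05-17, MAX = 2044-10-24.
14 days remain in May 2042 after the 17th (31 − 17).
Full months from June 2042 through September 2044 contribute their day counts.
Then 24 days into October 2044.
Total: 14 + 30 + 31 + 31 + 30 + 31 + 30 + 31 + 31 + 28 + 31 + 30 + 31 + 30 + 31 + 31 + 30 + 31 + 30 + 31 + 31 + 29 + 31 + 30 + 31 + 30 + 31 + 31 + 30 + 24 = 891.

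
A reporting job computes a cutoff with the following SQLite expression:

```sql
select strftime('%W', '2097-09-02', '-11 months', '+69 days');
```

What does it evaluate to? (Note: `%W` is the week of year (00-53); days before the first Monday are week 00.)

First apply '-11 months', '+69 days': 2097-09-02 → 2096-12-10.
2096-12-10 is a Monday. SQLite's %W counts Mondays since the year started; the result is 50.

50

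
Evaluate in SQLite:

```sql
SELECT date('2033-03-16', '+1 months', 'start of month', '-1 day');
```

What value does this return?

Adding +1 month to 2033-03-16 gives 2033-04-16.
`start of month` rewinds 2033-04-16 to 2033-04-01.
Going back 1 day from 2033-04-01 reaches 2033-03-31 (last day of March, 31 days).

2033-03-31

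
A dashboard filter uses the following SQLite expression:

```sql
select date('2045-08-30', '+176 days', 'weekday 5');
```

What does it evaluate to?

Applying '+176 days' to 2045-08-30: counting 176 days forward gives 2046-02-22.
`weekday 5` advances to the next Friday; 2046-02-22 is a Thursday, so it moves forward to 2046-02-23.

2046-02-23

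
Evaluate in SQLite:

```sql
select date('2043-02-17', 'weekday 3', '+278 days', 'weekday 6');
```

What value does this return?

`weekday 3` advances to the next Wednesday; 2043-02-17 is a Tuesday, so it moves forward to 2043-02-18.
Applying '+278 days' to 2043-02-18: counting 278 days forward gives 2043-11-23.
`weekday 6` advances to the next Saturday; 2043-11-23 is a Monday, so it moves forward to 2043-11-28.

2043-11-28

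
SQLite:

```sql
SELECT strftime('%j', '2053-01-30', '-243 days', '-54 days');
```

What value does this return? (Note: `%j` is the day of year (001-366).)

099

First apply '-243 days', '-54 days': 2053-01-30 → 2052-04-08.
Day-of-year for 2052-04-08: days since 2052-01-01 inclusive = 99, zero-padded to 099.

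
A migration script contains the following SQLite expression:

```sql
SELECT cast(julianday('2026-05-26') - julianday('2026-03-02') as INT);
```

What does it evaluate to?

85

29 days remain in March 2026 after the 2nd (31 − 2).
April 2026: 30 days.
Then 26 days into May 2026.
Total: 29 + 30 + 26 = 85.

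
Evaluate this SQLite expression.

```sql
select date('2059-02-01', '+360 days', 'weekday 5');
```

2060-01-30

Applying '+360 days' to 2059-02-01: counting 360 days forward gives 2060-01-27.
`weekday 5` advances to the next Friday; 2060-01-27 is a Tuesday, so it moves forward to 2060-01-30.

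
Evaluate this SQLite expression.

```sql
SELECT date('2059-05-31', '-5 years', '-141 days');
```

Adding -5 years to 2059-05-31 gives 2054-05-31.
Applying '-141 days' to 2054-05-31: counting 141 days back gives 2054-01-10.

2054-01-10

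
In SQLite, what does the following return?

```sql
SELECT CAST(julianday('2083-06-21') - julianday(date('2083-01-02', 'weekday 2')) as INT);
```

`weekday 2` advances to the next Tuesday; 2083-01-02 is a Saturday, so it moves forward to 2083-01-05.
26 days remain in January 2083 after the 5th (31 − 5).
February 2083: 28 days.
March 2083: 31 days.
April 2083: 30 days.
May 2083: 31 days.
Then 21 days into June 2083.
Total: 26 + 28 + 31 + 30 + 31 + 21 = 167.

167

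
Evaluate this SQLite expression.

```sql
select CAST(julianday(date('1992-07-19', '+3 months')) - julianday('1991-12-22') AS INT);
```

Adding +3 months to 1992-07-19 gives 1992-10-19.
9 days remain in December 1991 after the 22nd (31 − 22).
Full months from January 1992 through September 1992 contribute their day counts.
Then 19 days into October 1992.
Total: 9 + 31 + 29 + 31 + 30 + 31 + 30 + 31 + 31 + 30 + 19 = 302.

302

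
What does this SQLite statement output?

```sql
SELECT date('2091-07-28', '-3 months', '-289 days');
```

2090-07-13

Adding -3 months to 2091-07-28 gives 2091-04-28.
Applying '-289 days' to 2091-04-28: counting 289 days back gives 2090-07-13.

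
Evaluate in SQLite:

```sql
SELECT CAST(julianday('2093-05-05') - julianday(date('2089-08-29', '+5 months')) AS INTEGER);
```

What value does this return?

Adding +5 months to 2089-08-29 gives 2090-01-29.
2 days remain in January 2090 after the 29th (31 − 29).
Full months from February 2090 through April 2093 contribute their day counts.
Then 5 days into May 2093.
Total: 2 + 28 + 31 + 30 + 31 + 30 + 31 + 31 + 30 + 31 + 30 + 31 + 31 + 28 + 31 + 30 + 31 + 30 + 31 + 31 + 30 + 31 + 30 + 31 + 31 + 29 + 31 + 30 + 31 + 30 + 31 + 31 + 30 + 31 + 30 + 31 + 31 + 28 + 31 + 30 + 5 = 1192.

1192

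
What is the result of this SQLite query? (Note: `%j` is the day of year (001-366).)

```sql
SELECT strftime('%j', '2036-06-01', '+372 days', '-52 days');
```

107

First apply '+372 days', '-52 days': 2036-06-01 → 2037-04-17.
Day-of-year for 2037-04-17: days since 2037-01-01 inclusive = 107, zero-padded to 107.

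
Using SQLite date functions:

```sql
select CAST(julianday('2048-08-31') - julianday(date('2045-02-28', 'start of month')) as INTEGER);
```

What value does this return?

1307

`start of month` rewinds 2045-02-28 to 2045-02-01.
27 days remain in February 2045 after the 1st (28 − 1).
Full months from March 2045 through July 2048 contribute their day counts.
Then 31 days into August 2048.
Total: 27 + 31 + 30 + 31 + 30 + 31 + 31 + 30 + 31 + 30 + 31 + 31 + 28 + 31 + 30 + 31 + 30 + 31 + 31 + 30 + 31 + 30 + 31 + 31 + 28 + 31 + 30 + 31 + 30 + 31 + 31 + 30 + 31 + 30 + 31 + 31 + 29 + 31 + 30 + 31 + 30 + 31 + 31 = 1307.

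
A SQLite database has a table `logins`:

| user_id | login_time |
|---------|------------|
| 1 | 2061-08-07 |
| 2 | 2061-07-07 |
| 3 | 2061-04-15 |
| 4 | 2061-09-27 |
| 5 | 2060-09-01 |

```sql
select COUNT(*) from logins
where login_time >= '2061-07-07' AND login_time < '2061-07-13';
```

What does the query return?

1

Rows in [2061-07-07, 2061-07-13): 2061-07-07 → 1 row.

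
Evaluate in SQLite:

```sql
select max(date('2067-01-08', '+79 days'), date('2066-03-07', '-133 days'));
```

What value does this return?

date('2067-01-08', '+79 days') → 2067-03-28.
date('2066-03-07', '-133 days') → 2065-10-25.
Later of the two is 2067-03-28.

2067-03-28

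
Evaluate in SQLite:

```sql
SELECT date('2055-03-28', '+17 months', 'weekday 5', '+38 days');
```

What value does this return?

2056-10-09

Adding +17 months to 2055-03-28 gives 2056-08-28.
`weekday 5` advances to the next Friday; 2056-08-28 is a Monday, so it moves forward to 2056-09-01.
September 2056 has 30 days; 29 remain after the 1st, so 30 days reach 2056-10-01.
Advancing 8 more days within October lands on 2056-10-09.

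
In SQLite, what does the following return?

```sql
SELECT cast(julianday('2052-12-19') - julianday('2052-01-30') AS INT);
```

324

1 day remains in January 2052 after the 30th (31 − 30).
Full months from February 2052 through November 2052 contribute their day counts.
Then 19 days into December 2052.
Total: 1 + 29 + 31 + 30 + 31 + 30 + 31 + 31 + 30 + 31 + 30 + 19 = 324.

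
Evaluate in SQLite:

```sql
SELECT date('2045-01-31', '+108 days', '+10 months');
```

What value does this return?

2046-03-19

Applying '+108 days' to 2045-01-31: counting 108 days forward gives 2045-05-19.
Adding +10 months to 2045-05-19 gives 2046-03-19.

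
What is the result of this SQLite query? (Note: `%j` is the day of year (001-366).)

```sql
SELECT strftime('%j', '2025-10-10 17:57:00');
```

283

Day-of-year for 2025-10-10: days since 2025-01-01 inclusive = 283, zero-padded to 283.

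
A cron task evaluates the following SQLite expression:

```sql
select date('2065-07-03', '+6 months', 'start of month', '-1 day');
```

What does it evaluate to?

2065-12-31

Adding +6 months to 2065-07-03 gives 2066-01-03.
`start of month` rewinds 2066-01-03 to 2066-01-01.
Going back 1 day from 2066-01-01 reaches 2065-12-31 (last day of December, 31 days).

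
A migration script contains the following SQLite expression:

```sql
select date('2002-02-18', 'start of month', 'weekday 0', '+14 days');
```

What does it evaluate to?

2002-02-17

`start of month` rewinds 2002-02-18 to 2002-02-01.
`weekday 0` advances to the next Sunday; 2002-02-01 is a Friday, so it moves forward to 2002-02-03.
Advancing 14 more days within February lands on 2002-02-17.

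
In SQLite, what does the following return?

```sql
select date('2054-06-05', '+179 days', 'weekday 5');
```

Applying '+179 days' to 2054-06-05: counting 179 days forward gives 2054-12-01.
`weekday 5` advances to the next Friday; 2054-12-01 is a Tuesday, so it moves forward to 2054-12-04.

2054-12-04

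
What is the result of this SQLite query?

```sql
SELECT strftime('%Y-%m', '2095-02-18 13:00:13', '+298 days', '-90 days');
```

First apply '+298 days', '-90 days': 2095-02-18 13:00:13 → 2095-09-14 13:00:13.
`%Y-%m` extracts the year-month: 2095-09.

2095-09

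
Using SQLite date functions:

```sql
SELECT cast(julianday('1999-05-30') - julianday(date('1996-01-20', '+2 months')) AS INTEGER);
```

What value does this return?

Adding +2 months to 1996-01-20 gives 1996-03-20.
11 days remain in March 1996 after the 20th (31 − 20).
Full months from April 1996 through April 1999 contribute their day counts.
Then 30 days into May 1999.
Total: 11 + 30 + 31 + 30 + 31 + 31 + 30 + 31 + 30 + 31 + 31 + 28 + 31 + 30 + 31 + 30 + 31 + 31 + 30 + 31 + 30 + 31 + 31 + 28 + 31 + 30 + 31 + 30 + 31 + 31 + 30 + 31 + 30 + 31 + 31 + 28 + 31 + 30 + 30 = 1166.

1166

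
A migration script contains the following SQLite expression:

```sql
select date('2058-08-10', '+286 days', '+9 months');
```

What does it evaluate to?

Applying '+286 days' to 2058-08-10: counting 286 days forward gives 2059-05-23.
Adding +9 months to 2059-05-23 gives 2060-02-23.

2060-02-23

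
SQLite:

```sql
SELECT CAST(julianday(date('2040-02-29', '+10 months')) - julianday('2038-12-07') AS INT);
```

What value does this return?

753

Adding +10 months to 2040-02-29 gives 2040-12-29.
24 days remain in December 2038 after the 7th (31 − 7).
Full months from January 2039 through November 2040 contribute their day counts.
Then 29 days into December 2040.
Total: 24 + 31 + 28 + 31 + 30 + 31 + 30 + 31 + 31 + 30 + 31 + 30 + 31 + 31 + 29 + 31 + 30 + 31 + 30 + 31 + 31 + 30 + 31 + 30 + 29 = 753.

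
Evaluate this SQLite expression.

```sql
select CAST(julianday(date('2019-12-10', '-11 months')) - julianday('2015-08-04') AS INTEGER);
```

Adding -11 months to 2019-12-10 gives 2019-01-10.
27 days remain in August 2015 after the 4th (31 − 4).
Full months from September 2015 through December 2018 contribute their day counts.
Then 10 days into January 2019.
Total: 27 + 30 + 31 + 30 + 31 + 31 + 29 + 31 + 30 + 31 + 30 + 31 + 31 + 30 + 31 + 30 + 31 + 31 + 28 + 31 + 30 + 31 + 30 + 31 + 31 + 30 + 31 + 30 + 31 + 31 + 28 + 31 + 30 + 31 + 30 + 31 + 31 + 30 + 31 + 30 + 31 + 10 = 1255.

1255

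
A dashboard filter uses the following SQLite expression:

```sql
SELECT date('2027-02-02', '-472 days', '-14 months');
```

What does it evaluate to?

2024-08-18

Applying '-472 days' to 2027-02-02: counting 472 days back gives 2025-10-18.
Adding -14 months to 2025-10-18 gives 2024-08-18.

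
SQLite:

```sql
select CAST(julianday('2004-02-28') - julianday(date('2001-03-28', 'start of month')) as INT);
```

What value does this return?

1094

`start of month` rewinds 2001-03-28 to 2001-03-01.
30 days remain in March 2001 after the 1st (31 − 1).
Full months from April 2001 through January 2004 contribute their day counts.
Then 28 days into February 2004.
Total: 30 + 30 + 31 + 30 + 31 + 31 + 30 + 31 + 30 + 31 + 31 + 28 + 31 + 30 + 31 + 30 + 31 + 31 + 30 + 31 + 30 + 31 + 31 + 28 + 31 + 30 + 31 + 30 + 31 + 31 + 30 + 31 + 30 + 31 + 31 + 28 = 1094.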